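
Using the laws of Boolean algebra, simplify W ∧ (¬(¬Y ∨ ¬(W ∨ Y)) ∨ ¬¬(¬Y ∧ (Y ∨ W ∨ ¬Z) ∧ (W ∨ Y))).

W ∧ (¬(¬Y ∨ ¬(W ∨ Y)) ∨ ¬¬(¬Y ∧ (Y ∨ W ∨ ¬Z) ∧ (W ∨ Y)))
= W ∧ (¬(¬Y ∨ ¬(W ∨ Y)) ∨ ¬¬(¬Y ∧ ((W ∨ ¬Z) ∧ W ∨ Y)))   (distribution)
= W ∧ (¬(¬Y ∨ ¬(W ∨ Y)) ∨ ¬¬(¬Y ∧ (W ∨ Y)))   (absorption)
= W ∧ (Y ∧ (W ∨ Y) ∨ ¬¬(¬Y ∧ (W ∨ Y)))   (De Morgan)
= W ∧ (Y ∧ (W ∨ Y) ∨ ¬Y ∧ (W ∨ Y))   (double negation)
= W ∧ (W ∨ Y)   (distribution)
= W   (absorption)

W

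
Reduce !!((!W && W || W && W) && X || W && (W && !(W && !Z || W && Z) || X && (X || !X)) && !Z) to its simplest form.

!!((!W && W || W && W) && X || W && (W && !(W && !Z || W && Z) || X && (X || !X)) && !Z)
= !!((!W && W || W && W) && X || W && (W && !W || X && (X || !X)) && !Z)   [distribution]
= !!((!W && W || W && W) && X || W && (W && !W || X) && !Z)   [complement / identity]
= (!W && W || W && W) && X || W && (W && !W || X) && !Z   [double negation]
= W && X || W && (W && !W || X) && !Z   [distribution]
= W && X || W && X && !Z   [complement / identity]
= W && X   [absorption]

W && X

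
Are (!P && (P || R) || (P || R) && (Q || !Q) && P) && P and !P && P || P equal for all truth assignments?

E1: (!P && (P || R) || (P || R) && (Q || !Q) && P) && P
    = (!P && (P || R) || (P || R) && P) && P   [complement / identity]
    = (P || R) && P   [distribution]
    = P   [absorption]
E2: !P && P || P
    = P   [complement / identity]
Both reduce to P, so they are equivalent.

Yes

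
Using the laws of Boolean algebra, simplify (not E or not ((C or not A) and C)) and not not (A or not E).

(not E or not ((C or not A) and C)) and not not (A or not E)
= (not E or not C) and not not (A or not E)   — absorption
= (not E or not C) and (A or not E)   — double negation
= not C and A or not E   — distribution

not C and A or not E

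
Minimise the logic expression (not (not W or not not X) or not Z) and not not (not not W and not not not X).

(not (not W or not not X) or not Z) and not not (not not W and not not not X)
= (not (not W or not not X) or not Z) and not (not W or not not X)
= not (not W or not not X)
= W and not X

W and not X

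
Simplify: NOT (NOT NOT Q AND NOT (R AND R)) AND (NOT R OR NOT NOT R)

NOT Q OR R

NOT (NOT NOT Q AND NOT (R AND R)) AND (NOT R OR NOT NOT R)
= (NOT Q OR R AND R) AND (NOT R OR NOT NOT R)   [De Morgan]
= (NOT Q OR R) AND (NOT R OR NOT NOT R)   [idempotence]
= (NOT Q OR R) AND (NOT R OR R)   [double negation]
= NOT Q OR R   [complement / identity]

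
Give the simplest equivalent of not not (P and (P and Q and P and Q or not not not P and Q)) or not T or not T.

not not (P and (P and Q and P and Q or not not not P and Q)) or not T or not T
= not not (P and (P and Q and P and Q or not P and Q)) or not T or not T   (double negation)
= P and (P and Q and P and Q or not P and Q) or not T or not T   (double negation)
= P and (P and Q or not P and Q) or not T or not T   (idempotence)
= P and Q or not T or not T   (distribution)
= P and Q or not T   (idempotence)

P and Q or not T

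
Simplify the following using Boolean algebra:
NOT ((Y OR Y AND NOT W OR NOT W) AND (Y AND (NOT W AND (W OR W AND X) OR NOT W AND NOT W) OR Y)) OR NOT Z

NOT Y OR NOT Z

NOT ((Y OR Y AND NOT W OR NOT W) AND (Y AND (NOT W AND (W OR W AND X) OR NOT W AND NOT W) OR Y)) OR NOT Z
= NOT ((Y OR Y AND NOT W OR NOT W) AND (Y AND (NOT W AND W OR NOT W AND NOT W) OR Y)) OR NOT Z   — absorption
= NOT ((Y OR Y AND NOT W OR NOT W) AND (Y AND NOT W OR Y)) OR NOT Z   — distribution
= NOT ((Y OR Y AND NOT W OR NOT W) AND Y) OR NOT Z   — absorption
= NOT ((Y OR NOT W) AND Y) OR NOT Z   — absorption
= NOT Y OR NOT Z   — absorption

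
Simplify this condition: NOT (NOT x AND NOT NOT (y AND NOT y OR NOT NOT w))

x OR NOT w

NOT (NOT x AND NOT NOT (y AND NOT y OR NOT NOT w))
= NOT (NOT x AND NOT NOT NOT NOT w)   [complement / identity]
= x OR NOT NOT NOT w   [De Morgan]
= x OR NOT w   [double negation]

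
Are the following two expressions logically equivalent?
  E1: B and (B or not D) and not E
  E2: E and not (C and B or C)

E1: B and (B or not D) and not E
    = B and not E
E2: E and not (C and B or C)
    = E and not C
These differ: at B=1, C=0, D=0, E=0, E1 = 1 but E2 = 0.

No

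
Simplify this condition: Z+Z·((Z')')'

Z+Z·((Z')')'
= Z+Z·Z'   [double negation]
= Z   [complement / identity]

Z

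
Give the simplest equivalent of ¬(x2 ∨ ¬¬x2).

¬x2

¬(x2 ∨ ¬¬x2)
= ¬(x2 ∨ x2)
= ¬x2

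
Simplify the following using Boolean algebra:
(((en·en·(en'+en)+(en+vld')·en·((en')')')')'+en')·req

(((en·en·(en'+en)+(en+vld')·en·((en')')')')'+en')·req
= (((en·en+(en+vld')·en·((en')')')')'+en')·req   — complement / identity
= (en·en+(en+vld')·en·((en')')'+en')·req   — double negation
= (en·en+en·((en')')'+en')·req   — absorption
= (en·en+en·en'+en')·req   — double negation
= (en+en')·req   — distribution
= req   — complement / identity

req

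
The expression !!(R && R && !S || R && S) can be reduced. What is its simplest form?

R

!!(R && R && !S || R && S)
= !!(R && !S || R && S)
= !!R
= R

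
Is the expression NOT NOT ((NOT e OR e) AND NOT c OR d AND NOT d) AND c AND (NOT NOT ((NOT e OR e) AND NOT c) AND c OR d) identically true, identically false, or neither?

identically false

NOT NOT ((NOT e OR e) AND NOT c OR d AND NOT d) AND c AND (NOT NOT ((NOT e OR e) AND NOT c) AND c OR d)
= NOT NOT ((NOT e OR e) AND NOT c) AND c AND (NOT NOT ((NOT e OR e) AND NOT c) AND c OR d)   (complement / identity)
= NOT NOT ((NOT e OR e) AND NOT c) AND c   (absorption)
= NOT NOT NOT c AND c   (complement / identity)
= NOT c AND c   (double negation)
= FALSE   (complement)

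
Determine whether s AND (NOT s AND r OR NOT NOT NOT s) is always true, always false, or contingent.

always false

s AND (NOT s AND r OR NOT NOT NOT s)
= s AND (NOT s AND r OR NOT s)
= s AND NOT s
= FALSE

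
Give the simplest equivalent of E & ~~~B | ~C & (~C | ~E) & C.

E & ~B

E & ~~~B | ~C & (~C | ~E) & C
= E & ~~~B | ~C & C   (absorption)
= E & ~~~B   (complement / identity)
= E & ~B   (double negation)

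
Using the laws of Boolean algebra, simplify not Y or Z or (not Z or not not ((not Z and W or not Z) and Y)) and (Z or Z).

not Y or Z or (not Z or not not ((not Z and W or not Z) and Y)) and (Z or Z)
= not Y or Z or (not Z or not not (not Z and Y)) and (Z or Z)   [absorption]
= not Y or Z or (not Z or not Z and Y) and (Z or Z)   [double negation]
= not Y or Z or not Z and (Z or Z)   [absorption]
= not Y or Z or not Z and Z   [idempotence]
= not Y or Z   [complement / identity]

not Y or Z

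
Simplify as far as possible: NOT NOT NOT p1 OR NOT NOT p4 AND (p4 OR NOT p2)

NOT p1 OR p4

NOT NOT NOT p1 OR NOT NOT p4 AND (p4 OR NOT p2)
= NOT NOT NOT p1 OR p4 AND (p4 OR NOT p2)
= NOT NOT NOT p1 OR p4
= NOT p1 OR p4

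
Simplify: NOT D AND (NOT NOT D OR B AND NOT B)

NOT D AND (NOT NOT D OR B AND NOT B)
= NOT D AND NOT NOT D   — complement / identity
= NOT D AND D   — double negation
= FALSE   — complement

FALSE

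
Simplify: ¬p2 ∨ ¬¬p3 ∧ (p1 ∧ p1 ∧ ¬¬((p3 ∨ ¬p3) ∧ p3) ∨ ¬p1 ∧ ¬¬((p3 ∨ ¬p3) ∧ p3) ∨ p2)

¬p2 ∨ p3

¬p2 ∨ ¬¬p3 ∧ (p1 ∧ p1 ∧ ¬¬((p3 ∨ ¬p3) ∧ p3) ∨ ¬p1 ∧ ¬¬((p3 ∨ ¬p3) ∧ p3) ∨ p2)
= ¬p2 ∨ ¬¬p3 ∧ (p1 ∧ ¬¬((p3 ∨ ¬p3) ∧ p3) ∨ ¬p1 ∧ ¬¬((p3 ∨ ¬p3) ∧ p3) ∨ p2)   [idempotence]
= ¬p2 ∨ ¬¬p3 ∧ (¬¬((p3 ∨ ¬p3) ∧ p3) ∨ p2)   [distribution]
= ¬p2 ∨ ¬¬p3 ∧ (¬¬p3 ∨ p2)   [complement / identity]
= ¬p2 ∨ ¬¬p3   [absorption]
= ¬p2 ∨ p3   [double negation]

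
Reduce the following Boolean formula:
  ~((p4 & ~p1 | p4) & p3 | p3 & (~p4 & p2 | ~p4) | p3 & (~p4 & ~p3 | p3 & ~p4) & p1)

~((p4 & ~p1 | p4) & p3 | p3 & (~p4 & p2 | ~p4) | p3 & (~p4 & ~p3 | p3 & ~p4) & p1)
= ~((p4 & ~p1 | p4) & p3 | p3 & (~p4 & p2 | ~p4) | p3 & ~p4 & p1)
= ~(p4 & p3 | p3 & (~p4 & p2 | ~p4) | p3 & ~p4 & p1)
= ~(p4 & p3 | p3 & ~p4 | p3 & ~p4 & p1)
= ~(p4 & p3 | p3 & ~p4)
= ~p3

~p3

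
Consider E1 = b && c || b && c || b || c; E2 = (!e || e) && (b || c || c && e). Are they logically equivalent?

E1: b && c || b && c || b || c
    = b && c || b || c   [idempotence]
    = b || c   [absorption]
E2: (!e || e) && (b || c || c && e)
    = (!e || e) && (b || c)   [absorption]
    = b || c   [complement / identity]
Both reduce to b || c, so they are equivalent.

Yes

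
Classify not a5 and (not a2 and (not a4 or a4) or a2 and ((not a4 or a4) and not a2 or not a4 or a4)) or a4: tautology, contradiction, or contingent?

contingent

not a5 and (not a2 and (not a4 or a4) or a2 and ((not a4 or a4) and not a2 or not a4 or a4)) or a4
= not a5 and (not a2 and (not a4 or a4) or a2 and (not a4 or a4)) or a4   — absorption
= not a5 and (not a4 or a4) or a4   — distribution
= not a5 or a4   — complement / identity
This depends on a4, a5, so it is not a constant.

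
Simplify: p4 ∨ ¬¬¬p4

p4 ∨ ¬¬¬p4
= p4 ∨ ¬p4   (double negation)
= True   (complement)

True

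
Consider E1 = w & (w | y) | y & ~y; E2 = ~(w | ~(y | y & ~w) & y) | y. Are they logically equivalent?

No

E1: w & (w | y) | y & ~y
    = w | y & ~y   — absorption
    = w   — complement / identity
E2: ~(w | ~(y | y & ~w) & y) | y
    = ~(w | ~y & y) | y   — absorption
    = ~w | y   — complement / identity
These differ: at w=0, y=0, E1 = 0 but E2 = 1.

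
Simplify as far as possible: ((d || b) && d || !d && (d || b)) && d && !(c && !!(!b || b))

d && !c

((d || b) && d || !d && (d || b)) && d && !(c && !!(!b || b))
= (d || b) && d && !(c && !!(!b || b))
= (d || b) && d && !(c && (!b || b))
= (d || b) && d && !c
= d && !c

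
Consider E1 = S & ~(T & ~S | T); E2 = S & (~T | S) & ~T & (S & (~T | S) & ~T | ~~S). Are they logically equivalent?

E1: S & ~(T & ~S | T)
    = S & ~T   (absorption)
E2: S & (~T | S) & ~T & (S & (~T | S) & ~T | ~~S)
    = S & (~T | S) & ~T & (S & (~T | S) & ~T | S)   (double negation)
    = S & (~T | S) & ~T   (absorption)
    = S & ~T   (absorption)
Both reduce to S & ~T, so they are equivalent.

Yes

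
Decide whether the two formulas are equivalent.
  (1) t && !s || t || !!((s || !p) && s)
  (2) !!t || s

E1: t && !s || t || !!((s || !p) && s)
    = t && !s || t || !!s   (absorption)
    = t || !!s   (absorption)
    = t || s   (double negation)
E2: !!t || s
    = t || s   (double negation)
Both reduce to t || s, so they are equivalent.

Yes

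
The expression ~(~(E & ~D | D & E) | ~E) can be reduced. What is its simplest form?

~(~(E & ~D | D & E) | ~E)
= ~(~E | ~E)   (distribution)
= E & E   (De Morgan)
= E   (idempotence)

E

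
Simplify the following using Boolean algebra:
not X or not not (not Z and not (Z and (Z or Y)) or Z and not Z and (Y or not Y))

not X or not Z

not X or not not (not Z and not (Z and (Z or Y)) or Z and not Z and (Y or not Y))
= not X or not not (not Z and not (Z and (Z or Y)) or Z and not Z)   — complement / identity
= not X or not not (not Z and not Z or Z and not Z)   — absorption
= not X or not not not Z   — distribution
= not X or not Z   — double negation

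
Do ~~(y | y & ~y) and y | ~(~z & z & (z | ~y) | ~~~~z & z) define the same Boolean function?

No

E1: ~~(y | y & ~y)
    = ~~y   (complement / identity)
    = y   (double negation)
E2: y | ~(~z & z & (z | ~y) | ~~~~z & z)
    = y | ~(~z & z & (z | ~y) | ~~z & z)   (double negation)
    = y | ~(~z & z & (z | ~y) | z & z)   (double negation)
    = y | ~(~z & z | z & z)   (absorption)
    = y | ~z   (distribution)
These differ: at y=0, z=0, E1 = 0 but E2 = 1.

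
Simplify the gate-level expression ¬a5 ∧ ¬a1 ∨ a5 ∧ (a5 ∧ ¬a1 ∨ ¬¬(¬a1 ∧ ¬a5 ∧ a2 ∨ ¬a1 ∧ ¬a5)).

¬a5 ∧ ¬a1 ∨ a5 ∧ (a5 ∧ ¬a1 ∨ ¬¬(¬a1 ∧ ¬a5 ∧ a2 ∨ ¬a1 ∧ ¬a5))
= ¬a5 ∧ ¬a1 ∨ a5 ∧ (a5 ∧ ¬a1 ∨ ¬a1 ∧ ¬a5 ∧ a2 ∨ ¬a1 ∧ ¬a5)   [double negation]
= ¬a5 ∧ ¬a1 ∨ a5 ∧ (a5 ∧ ¬a1 ∨ ¬a1 ∧ ¬a5)   [absorption]
= ¬a5 ∧ ¬a1 ∨ a5 ∧ ¬a1   [distribution]
= ¬a1   [distribution]

¬a1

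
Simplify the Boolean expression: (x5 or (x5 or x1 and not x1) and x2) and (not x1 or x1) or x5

x5

(x5 or (x5 or x1 and not x1) and x2) and (not x1 or x1) or x5
= (x5 or x5 and x2) and (not x1 or x1) or x5   — complement / identity
= x5 and (not x1 or x1) or x5   — absorption
= x5 or x5   — complement / identity
= x5   — idempotence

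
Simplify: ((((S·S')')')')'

((((S·S')')')')'
= ((S·S')')'   — double negation
= S·S'   — double negation
= 0   — complement

0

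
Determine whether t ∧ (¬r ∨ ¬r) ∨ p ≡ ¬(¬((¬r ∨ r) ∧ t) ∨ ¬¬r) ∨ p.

E1: t ∧ (¬r ∨ ¬r) ∨ p
    = t ∧ ¬r ∨ p   [idempotence]
E2: ¬(¬((¬r ∨ r) ∧ t) ∨ ¬¬r) ∨ p
    = (¬r ∨ r) ∧ t ∧ ¬r ∨ p   [De Morgan]
    = t ∧ ¬r ∨ p   [complement / identity]
Both reduce to t ∧ ¬r ∨ p, so they are equivalent.

Yes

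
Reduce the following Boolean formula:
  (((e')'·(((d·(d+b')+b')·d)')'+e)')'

(((e')'·(((d·(d+b')+b')·d)')'+e)')'
= (((e')'·(d·(d+b')+b')·d+e)')'   [double negation]
= ((e·(d·(d+b')+b')·d+e)')'   [double negation]
= ((e·(d+b')·d+e)')'   [absorption]
= ((e·d+e)')'   [absorption]
= e·d+e   [double negation]
= e   [absorption]

e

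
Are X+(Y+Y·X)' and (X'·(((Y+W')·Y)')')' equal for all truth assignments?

Yes

E1: X+(Y+Y·X)'
    = X+Y'   [absorption]
E2: (X'·(((Y+W')·Y)')')'
    = X+((Y+W')·Y)'   [De Morgan]
    = X+Y'   [absorption]
Both reduce to X+Y', so they are equivalent.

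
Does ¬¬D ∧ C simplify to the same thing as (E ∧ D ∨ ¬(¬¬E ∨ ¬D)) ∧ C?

E1: ¬¬D ∧ C
    = D ∧ C   — double negation
E2: (E ∧ D ∨ ¬(¬¬E ∨ ¬D)) ∧ C
    = (E ∧ D ∨ ¬E ∧ D) ∧ C   — De Morgan
    = D ∧ C   — distribution
Both reduce to D ∧ C, so they are equivalent.

Yes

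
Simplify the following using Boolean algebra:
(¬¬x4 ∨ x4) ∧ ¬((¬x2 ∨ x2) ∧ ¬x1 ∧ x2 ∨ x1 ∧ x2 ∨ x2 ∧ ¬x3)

x4 ∧ ¬x2

(¬¬x4 ∨ x4) ∧ ¬((¬x2 ∨ x2) ∧ ¬x1 ∧ x2 ∨ x1 ∧ x2 ∨ x2 ∧ ¬x3)
= (¬¬x4 ∨ x4) ∧ ¬(¬x1 ∧ x2 ∨ x1 ∧ x2 ∨ x2 ∧ ¬x3)   (complement / identity)
= (¬¬x4 ∨ x4) ∧ ¬(x2 ∨ x2 ∧ ¬x3)   (distribution)
= (x4 ∨ x4) ∧ ¬(x2 ∨ x2 ∧ ¬x3)   (double negation)
= x4 ∧ ¬(x2 ∨ x2 ∧ ¬x3)   (idempotence)
= x4 ∧ ¬x2   (absorption)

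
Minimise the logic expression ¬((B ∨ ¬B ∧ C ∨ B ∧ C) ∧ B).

¬B

¬((B ∨ ¬B ∧ C ∨ B ∧ C) ∧ B)
= ¬((B ∨ C) ∧ B)   — distribution
= ¬B   — absorption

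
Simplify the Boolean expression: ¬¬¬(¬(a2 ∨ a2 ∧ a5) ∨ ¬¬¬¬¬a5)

¬¬¬(¬(a2 ∨ a2 ∧ a5) ∨ ¬¬¬¬¬a5)
= ¬¬¬(¬a2 ∨ ¬¬¬¬¬a5)
= ¬(¬a2 ∨ ¬¬¬¬¬a5)
= a2 ∧ ¬¬¬¬a5
= a2 ∧ ¬¬a5
= a2 ∧ a5

a2 ∧ a5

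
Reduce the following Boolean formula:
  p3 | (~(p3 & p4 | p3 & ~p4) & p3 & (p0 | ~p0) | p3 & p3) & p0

p3

p3 | (~(p3 & p4 | p3 & ~p4) & p3 & (p0 | ~p0) | p3 & p3) & p0
= p3 | (~(p3 & p4 | p3 & ~p4) & p3 | p3 & p3) & p0   [complement / identity]
= p3 | (~p3 & p3 | p3 & p3) & p0   [distribution]
= p3 | p3 & p0   [distribution]
= p3   [absorption]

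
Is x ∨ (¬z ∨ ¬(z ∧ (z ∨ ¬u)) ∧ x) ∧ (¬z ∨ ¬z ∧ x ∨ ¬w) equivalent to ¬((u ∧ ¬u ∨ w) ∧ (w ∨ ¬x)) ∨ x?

No

E1: x ∨ (¬z ∨ ¬(z ∧ (z ∨ ¬u)) ∧ x) ∧ (¬z ∨ ¬z ∧ x ∨ ¬w)
    = x ∨ (¬z ∨ ¬z ∧ x) ∧ (¬z ∨ ¬z ∧ x ∨ ¬w)
    = x ∨ ¬z ∨ ¬z ∧ x
    = x ∨ ¬z
E2: ¬((u ∧ ¬u ∨ w) ∧ (w ∨ ¬x)) ∨ x
    = ¬(w ∧ (w ∨ ¬x)) ∨ x
    = ¬w ∨ x
These differ: at u=0, w=1, x=0, z=0, E1 = 1 but E2 = 0.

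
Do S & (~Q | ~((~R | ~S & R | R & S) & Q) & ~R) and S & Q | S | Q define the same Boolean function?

No

E1: S & (~Q | ~((~R | ~S & R | R & S) & Q) & ~R)
    = S & (~Q | ~((~R | R) & Q) & ~R)   [distribution]
    = S & (~Q | ~Q & ~R)   [complement / identity]
    = S & ~Q   [absorption]
E2: S & Q | S | Q
    = S | Q   [absorption]
These differ: at Q=1, R=1, S=0, E1 = 0 but E2 = 1.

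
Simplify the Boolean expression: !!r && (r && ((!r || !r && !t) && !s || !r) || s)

!!r && (r && ((!r || !r && !t) && !s || !r) || s)
= !!r && (r && (!r && !s || !r) || s)
= r && (r && (!r && !s || !r) || s)
= r && (r && !r || s)
= r && s

r && s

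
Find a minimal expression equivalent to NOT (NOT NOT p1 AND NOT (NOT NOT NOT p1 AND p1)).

NOT p1

NOT (NOT NOT p1 AND NOT (NOT NOT NOT p1 AND p1))
= NOT (NOT NOT p1 AND NOT (NOT p1 AND p1))   (double negation)
= NOT p1 OR NOT p1 AND p1   (De Morgan)
= NOT p1   (complement / identity)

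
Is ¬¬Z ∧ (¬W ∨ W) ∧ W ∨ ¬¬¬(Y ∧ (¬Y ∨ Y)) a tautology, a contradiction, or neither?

¬¬Z ∧ (¬W ∨ W) ∧ W ∨ ¬¬¬(Y ∧ (¬Y ∨ Y))
= Z ∧ (¬W ∨ W) ∧ W ∨ ¬¬¬(Y ∧ (¬Y ∨ Y))
= Z ∧ (¬W ∨ W) ∧ W ∨ ¬¬¬Y
= Z ∧ (¬W ∨ W) ∧ W ∨ ¬Y
= Z ∧ W ∨ ¬Y
This depends on W, Y, Z, so it is not a constant.

neither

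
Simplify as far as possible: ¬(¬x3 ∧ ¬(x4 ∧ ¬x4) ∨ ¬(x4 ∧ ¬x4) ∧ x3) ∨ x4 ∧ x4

¬(¬x3 ∧ ¬(x4 ∧ ¬x4) ∨ ¬(x4 ∧ ¬x4) ∧ x3) ∨ x4 ∧ x4
= ¬¬(x4 ∧ ¬x4) ∨ x4 ∧ x4   (distribution)
= x4 ∧ ¬x4 ∨ x4 ∧ x4   (double negation)
= x4   (distribution)

x4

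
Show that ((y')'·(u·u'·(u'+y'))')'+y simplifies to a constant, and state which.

((y')'·(u·u'·(u'+y'))')'+y
= y'+u·u'·(u'+y')+y   — De Morgan
= y'+u·u'+y   — absorption
= y'+y   — complement / identity
= 1   — complement

1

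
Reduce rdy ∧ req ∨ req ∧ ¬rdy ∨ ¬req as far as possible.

True

rdy ∧ req ∨ req ∧ ¬rdy ∨ ¬req
= req ∨ ¬req   — distribution
= True   — complement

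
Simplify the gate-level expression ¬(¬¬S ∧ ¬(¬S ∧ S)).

¬S

¬(¬¬S ∧ ¬(¬S ∧ S))
= ¬S ∨ ¬S ∧ S   — De Morgan
= ¬S   — complement / identity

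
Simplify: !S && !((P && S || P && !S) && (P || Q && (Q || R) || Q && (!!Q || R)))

!S && !P

!S && !((P && S || P && !S) && (P || Q && (Q || R) || Q && (!!Q || R)))
= !S && !(P && (P || Q && (Q || R) || Q && (!!Q || R)))   (distribution)
= !S && !(P && (P || Q && (Q || R) || Q && (Q || R)))   (double negation)
= !S && !(P && (P || Q && (Q || R)))   (idempotence)
= !S && !(P && (P || Q))   (absorption)
= !S && !P   (absorption)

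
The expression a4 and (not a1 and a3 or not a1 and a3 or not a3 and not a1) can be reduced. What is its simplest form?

a4 and not a1

a4 and (not a1 and a3 or not a1 and a3 or not a3 and not a1)
= a4 and (not a1 and a3 or not a3 and not a1)
= a4 and not a1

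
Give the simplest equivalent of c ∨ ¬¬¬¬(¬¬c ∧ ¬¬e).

c ∨ ¬¬¬¬(¬¬c ∧ ¬¬e)
= c ∨ ¬¬(¬¬c ∧ ¬¬e)   [double negation]
= c ∨ ¬(¬c ∨ ¬e)   [De Morgan]
= c ∨ c ∧ e   [De Morgan]
= c   [absorption]

c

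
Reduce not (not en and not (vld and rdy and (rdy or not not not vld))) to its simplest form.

en or vld and rdy

not (not en and not (vld and rdy and (rdy or not not not vld)))
= not (not en and not (vld and rdy and (rdy or not vld)))   — double negation
= not (not en and not (vld and rdy))   — absorption
= en or vld and rdy   — De Morgan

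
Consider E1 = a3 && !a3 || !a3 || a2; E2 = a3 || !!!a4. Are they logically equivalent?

No

E1: a3 && !a3 || !a3 || a2
    = !a3 || a2
E2: a3 || !!!a4
    = a3 || !a4
These differ: at a2=0, a3=0, a4=1, E1 = 1 but E2 = 0.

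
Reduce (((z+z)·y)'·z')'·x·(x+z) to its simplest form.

z·x

(((z+z)·y)'·z')'·x·(x+z)
= (((z+z)·y)'·z')'·x   — absorption
= ((z+z)·y+z)·x   — De Morgan
= (z·y+z)·x   — idempotence
= z·x   — absorption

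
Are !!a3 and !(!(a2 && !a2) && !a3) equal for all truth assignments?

E1: !!a3
    = a3
E2: !(!(a2 && !a2) && !a3)
    = a2 && !a2 || a3
    = a3
Both reduce to a3, so they are equivalent.

Yes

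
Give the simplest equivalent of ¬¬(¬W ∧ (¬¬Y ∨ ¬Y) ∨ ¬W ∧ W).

¬W

¬¬(¬W ∧ (¬¬Y ∨ ¬Y) ∨ ¬W ∧ W)
= ¬¬(¬W ∧ (¬¬Y ∨ ¬Y))   [complement / identity]
= ¬W ∧ (¬¬Y ∨ ¬Y)   [double negation]
= ¬W ∧ (Y ∨ ¬Y)   [double negation]
= ¬W   [complement / identity]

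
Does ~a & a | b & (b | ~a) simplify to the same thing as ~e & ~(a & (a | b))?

No

E1: ~a & a | b & (b | ~a)
    = ~a & a | b   — absorption
    = b   — complement / identity
E2: ~e & ~(a & (a | b))
    = ~e & ~a   — absorption
These differ: at a=0, b=1, e=1, E1 = 1 but E2 = 0.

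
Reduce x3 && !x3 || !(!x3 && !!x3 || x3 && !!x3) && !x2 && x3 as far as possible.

false

x3 && !x3 || !(!x3 && !!x3 || x3 && !!x3) && !x2 && x3
= x3 && !x3 || !!!x3 && !x2 && x3   — distribution
= x3 && !x3 || !x3 && !x2 && x3   — double negation
= x3 && (!x3 || !x3 && !x2)   — distribution
= x3 && !x3   — absorption
= false   — complement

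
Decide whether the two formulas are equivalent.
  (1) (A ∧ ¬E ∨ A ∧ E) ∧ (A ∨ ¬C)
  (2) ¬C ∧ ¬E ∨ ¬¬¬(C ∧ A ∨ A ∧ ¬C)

E1: (A ∧ ¬E ∨ A ∧ E) ∧ (A ∨ ¬C)
    = A ∧ (A ∨ ¬C)   (distribution)
    = A   (absorption)
E2: ¬C ∧ ¬E ∨ ¬¬¬(C ∧ A ∨ A ∧ ¬C)
    = ¬C ∧ ¬E ∨ ¬¬¬A   (distribution)
    = ¬C ∧ ¬E ∨ ¬A   (double negation)
These differ: at A=0, C=0, E=1, E1 = 0 but E2 = 1.

No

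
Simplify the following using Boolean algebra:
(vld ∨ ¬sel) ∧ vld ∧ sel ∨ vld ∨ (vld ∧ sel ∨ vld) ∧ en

(vld ∨ ¬sel) ∧ vld ∧ sel ∨ vld ∨ (vld ∧ sel ∨ vld) ∧ en
= vld ∧ sel ∨ vld ∨ (vld ∧ sel ∨ vld) ∧ en   (absorption)
= vld ∧ sel ∨ vld   (absorption)
= vld   (absorption)

vld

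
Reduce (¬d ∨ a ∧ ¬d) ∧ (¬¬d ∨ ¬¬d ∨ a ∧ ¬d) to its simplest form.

(¬d ∨ a ∧ ¬d) ∧ (¬¬d ∨ ¬¬d ∨ a ∧ ¬d)
= (¬d ∨ a ∧ ¬d) ∧ (¬¬d ∨ a ∧ ¬d)   [idempotence]
= ¬d ∧ ¬¬d ∨ a ∧ ¬d   [distribution]
= ¬d ∧ d ∨ a ∧ ¬d   [double negation]
= a ∧ ¬d   [complement / identity]

a ∧ ¬d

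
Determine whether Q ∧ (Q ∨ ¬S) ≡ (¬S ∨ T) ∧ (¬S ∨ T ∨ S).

No

E1: Q ∧ (Q ∨ ¬S)
    = Q   (absorption)
E2: (¬S ∨ T) ∧ (¬S ∨ T ∨ S)
    = T ∧ (T ∨ S) ∨ ¬S   (distribution)
    = T ∨ ¬S   (absorption)
These differ: at Q=0, S=0, T=0, E1 = 0 but E2 = 1.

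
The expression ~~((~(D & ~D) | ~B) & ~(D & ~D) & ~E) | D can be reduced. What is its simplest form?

~~((~(D & ~D) | ~B) & ~(D & ~D) & ~E) | D
= ~~(~(D & ~D) & ~E) | D   — absorption
= ~(D & ~D | E) | D   — De Morgan
= ~E | D   — complement / identity

~E | D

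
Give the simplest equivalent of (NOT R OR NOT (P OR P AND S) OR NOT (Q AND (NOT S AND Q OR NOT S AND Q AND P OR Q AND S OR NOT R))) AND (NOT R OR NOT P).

(NOT R OR NOT (P OR P AND S) OR NOT (Q AND (NOT S AND Q OR NOT S AND Q AND P OR Q AND S OR NOT R))) AND (NOT R OR NOT P)
= (NOT R OR NOT P OR NOT (Q AND (NOT S AND Q OR NOT S AND Q AND P OR Q AND S OR NOT R))) AND (NOT R OR NOT P)   — absorption
= (NOT R OR NOT P OR NOT (Q AND (NOT S AND Q OR Q AND S OR NOT R))) AND (NOT R OR NOT P)   — absorption
= (NOT R OR NOT P OR NOT (Q AND (Q OR NOT R))) AND (NOT R OR NOT P)   — distribution
= (NOT R OR NOT P OR NOT Q) AND (NOT R OR NOT P)   — absorption
= NOT R OR NOT P   — absorption

NOT R OR NOT P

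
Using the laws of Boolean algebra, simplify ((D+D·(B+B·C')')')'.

D

((D+D·(B+B·C')')')'
= ((D+D·B')')'   — absorption
= (D')'   — absorption
= D   — double negation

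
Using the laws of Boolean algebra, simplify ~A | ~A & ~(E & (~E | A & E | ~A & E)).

~A

~A | ~A & ~(E & (~E | A & E | ~A & E))
= ~A | ~A & ~(E & (~E | E))   (distribution)
= ~A | ~A & ~E   (complement / identity)
= ~A   (absorption)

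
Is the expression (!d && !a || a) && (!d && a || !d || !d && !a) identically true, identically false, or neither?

neither

(!d && !a || a) && (!d && a || !d || !d && !a)
= (!d && !a || a) && (!d || !d && !a)   [absorption]
= !d && !a || a && !d   [distribution]
= !d   [distribution]
This depends on d, so it is not a constant.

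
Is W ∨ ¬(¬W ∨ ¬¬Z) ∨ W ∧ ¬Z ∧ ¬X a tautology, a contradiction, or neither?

neither

W ∨ ¬(¬W ∨ ¬¬Z) ∨ W ∧ ¬Z ∧ ¬X
= W ∨ W ∧ ¬Z ∨ W ∧ ¬Z ∧ ¬X   — De Morgan
= W ∨ W ∧ ¬Z   — absorption
= W   — absorption
This depends on W, so it is not a constant.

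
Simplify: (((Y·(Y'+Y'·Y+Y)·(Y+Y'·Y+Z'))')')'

(((Y·(Y'+Y'·Y+Y)·(Y+Y'·Y+Z'))')')'
= (Y·(Y'+Y'·Y+Y)·(Y+Y'·Y+Z'))'   — double negation
= (Y·(Y'+Y)·(Y+Y'·Y+Z'))'   — complement / identity
= (Y·(Y+Y'·Y+Z'))'   — complement / identity
= (Y·(Y+Z'))'   — complement / identity
= Y'   — absorption

Y'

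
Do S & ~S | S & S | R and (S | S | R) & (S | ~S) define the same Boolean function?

E1: S & ~S | S & S | R
    = S | R   (distribution)
E2: (S | S | R) & (S | ~S)
    = S | S | R   (complement / identity)
    = S | R   (idempotence)
Both reduce to S | R, so they are equivalent.

Yes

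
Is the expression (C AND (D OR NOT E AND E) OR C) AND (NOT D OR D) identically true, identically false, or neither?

neither

(C AND (D OR NOT E AND E) OR C) AND (NOT D OR D)
= (C AND D OR C) AND (NOT D OR D)
= C AND D OR C
= C
This depends on C, so it is not a constant.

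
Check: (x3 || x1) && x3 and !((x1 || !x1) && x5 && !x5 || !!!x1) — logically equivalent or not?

No

E1: (x3 || x1) && x3
    = x3   — absorption
E2: !((x1 || !x1) && x5 && !x5 || !!!x1)
    = !((x1 || !x1) && x5 && !x5 || !x1)   — double negation
    = !(x5 && !x5 || !x1)   — complement / identity
    = !!x1   — complement / identity
    = x1   — double negation
These differ: at x1=0, x3=1, x5=0, E1 = 1 but E2 = 0.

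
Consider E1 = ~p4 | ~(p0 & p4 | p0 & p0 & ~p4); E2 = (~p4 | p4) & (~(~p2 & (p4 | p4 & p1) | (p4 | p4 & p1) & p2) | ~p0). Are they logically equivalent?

E1: ~p4 | ~(p0 & p4 | p0 & p0 & ~p4)
    = ~p4 | ~(p0 & p4 | p0 & ~p4)   — idempotence
    = ~p4 | ~p0   — distribution
E2: (~p4 | p4) & (~(~p2 & (p4 | p4 & p1) | (p4 | p4 & p1) & p2) | ~p0)
    = (~p4 | p4) & (~(p4 | p4 & p1) | ~p0)   — distribution
    = ~(p4 | p4 & p1) | ~p0   — complement / identity
    = ~p4 | ~p0   — absorption
Both reduce to ~p4 | ~p0, so they are equivalent.

Yes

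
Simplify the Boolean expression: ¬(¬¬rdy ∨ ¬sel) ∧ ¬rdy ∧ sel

¬rdy ∧ sel

¬(¬¬rdy ∨ ¬sel) ∧ ¬rdy ∧ sel
= ¬rdy ∧ sel ∧ ¬rdy ∧ sel
= ¬rdy ∧ sel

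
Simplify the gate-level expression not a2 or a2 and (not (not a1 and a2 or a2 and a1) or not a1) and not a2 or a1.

not a2 or a2 and (not (not a1 and a2 or a2 and a1) or not a1) and not a2 or a1
= not a2 or a2 and (not a2 or not a1) and not a2 or a1
= not a2 or a2 and not a2 or a1
= not a2 or a1

not a2 or a1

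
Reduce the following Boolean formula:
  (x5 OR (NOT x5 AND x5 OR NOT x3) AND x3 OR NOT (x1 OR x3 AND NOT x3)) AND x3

(x5 OR NOT x1) AND x3

(x5 OR (NOT x5 AND x5 OR NOT x3) AND x3 OR NOT (x1 OR x3 AND NOT x3)) AND x3
= (x5 OR NOT x3 AND x3 OR NOT (x1 OR x3 AND NOT x3)) AND x3   [complement / identity]
= (x5 OR NOT (x1 OR x3 AND NOT x3)) AND x3   [complement / identity]
= (x5 OR NOT x1) AND x3   [complement / identity]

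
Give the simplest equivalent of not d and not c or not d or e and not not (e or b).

not d and not c or not d or e and not not (e or b)
= not d or e and not not (e or b)   [absorption]
= not d or e and (e or b)   [double negation]
= not d or e   [absorption]

not d or e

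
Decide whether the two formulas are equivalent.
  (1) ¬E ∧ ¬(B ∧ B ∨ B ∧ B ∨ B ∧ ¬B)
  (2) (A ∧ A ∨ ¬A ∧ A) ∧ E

No

E1: ¬E ∧ ¬(B ∧ B ∨ B ∧ B ∨ B ∧ ¬B)
    = ¬E ∧ ¬(B ∧ B ∨ B ∧ ¬B)
    = ¬E ∧ ¬B
E2: (A ∧ A ∨ ¬A ∧ A) ∧ E
    = A ∧ E
These differ: at A=1, B=0, E=0, E1 = 1 but E2 = 0.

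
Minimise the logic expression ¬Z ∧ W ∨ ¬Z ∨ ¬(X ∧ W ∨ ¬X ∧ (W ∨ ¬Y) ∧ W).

¬Z ∧ W ∨ ¬Z ∨ ¬(X ∧ W ∨ ¬X ∧ (W ∨ ¬Y) ∧ W)
= ¬Z ∧ W ∨ ¬Z ∨ ¬(X ∧ W ∨ ¬X ∧ W)
= ¬Z ∧ W ∨ ¬Z ∨ ¬W
= ¬Z ∨ ¬W

¬Z ∨ ¬W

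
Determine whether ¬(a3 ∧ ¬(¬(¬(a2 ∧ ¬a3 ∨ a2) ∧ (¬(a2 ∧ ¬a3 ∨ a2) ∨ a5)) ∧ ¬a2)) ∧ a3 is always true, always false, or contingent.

¬(a3 ∧ ¬(¬(¬(a2 ∧ ¬a3 ∨ a2) ∧ (¬(a2 ∧ ¬a3 ∨ a2) ∨ a5)) ∧ ¬a2)) ∧ a3
= ¬(a3 ∧ ¬(¬¬(a2 ∧ ¬a3 ∨ a2) ∧ ¬a2)) ∧ a3
= ¬(a3 ∧ ¬(¬¬a2 ∧ ¬a2)) ∧ a3
= ¬(a3 ∧ (¬a2 ∨ a2)) ∧ a3
= ¬a3 ∧ a3
= False

always false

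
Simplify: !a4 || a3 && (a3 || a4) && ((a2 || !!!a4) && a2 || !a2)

!a4 || a3 && (a3 || a4) && ((a2 || !!!a4) && a2 || !a2)
= !a4 || a3 && (a3 || a4) && ((a2 || !a4) && a2 || !a2)   [double negation]
= !a4 || a3 && (a3 || a4) && (a2 || !a2)   [absorption]
= !a4 || a3 && (a3 || a4)   [complement / identity]
= !a4 || a3   [absorption]

!a4 || a3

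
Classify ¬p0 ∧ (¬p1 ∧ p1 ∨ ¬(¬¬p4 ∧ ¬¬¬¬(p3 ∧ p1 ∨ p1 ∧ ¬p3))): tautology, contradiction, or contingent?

¬p0 ∧ (¬p1 ∧ p1 ∨ ¬(¬¬p4 ∧ ¬¬¬¬(p3 ∧ p1 ∨ p1 ∧ ¬p3)))
= ¬p0 ∧ (¬p1 ∧ p1 ∨ ¬(¬¬p4 ∧ ¬¬¬¬p1))
= ¬p0 ∧ ¬(¬¬p4 ∧ ¬¬¬¬p1)
= ¬p0 ∧ ¬(¬¬p4 ∧ ¬¬p1)
= ¬p0 ∧ (¬p4 ∨ ¬p1)
This depends on p0, p1, p4, so it is not a constant.

contingent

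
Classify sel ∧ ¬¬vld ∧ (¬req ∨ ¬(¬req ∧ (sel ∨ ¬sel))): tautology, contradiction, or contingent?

sel ∧ ¬¬vld ∧ (¬req ∨ ¬(¬req ∧ (sel ∨ ¬sel)))
= sel ∧ ¬¬vld ∧ (¬req ∨ ¬¬req)
= sel ∧ ¬¬vld ∧ (¬req ∨ req)
= sel ∧ ¬¬vld
= sel ∧ vld
This depends on sel, vld, so it is not a constant.

contingent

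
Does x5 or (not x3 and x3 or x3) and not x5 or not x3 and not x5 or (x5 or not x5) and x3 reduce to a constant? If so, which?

yes, True

x5 or (not x3 and x3 or x3) and not x5 or not x3 and not x5 or (x5 or not x5) and x3
= x5 or x3 and not x5 or not x3 and not x5 or (x5 or not x5) and x3   — complement / identity
= x5 or not x5 or (x5 or not x5) and x3   — distribution
= x5 or not x5   — absorption
= True   — complement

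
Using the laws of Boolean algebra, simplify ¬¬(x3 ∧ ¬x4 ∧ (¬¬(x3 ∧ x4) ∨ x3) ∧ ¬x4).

x3 ∧ ¬x4

¬¬(x3 ∧ ¬x4 ∧ (¬¬(x3 ∧ x4) ∨ x3) ∧ ¬x4)
= ¬¬(x3 ∧ ¬x4 ∧ (x3 ∧ x4 ∨ x3) ∧ ¬x4)
= ¬¬(x3 ∧ ¬x4 ∧ x3 ∧ ¬x4)
= ¬¬(x3 ∧ ¬x4)
= x3 ∧ ¬x4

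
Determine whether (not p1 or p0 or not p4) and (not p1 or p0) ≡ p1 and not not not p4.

E1: (not p1 or p0 or not p4) and (not p1 or p0)
    = not p1 or p0   — absorption
E2: p1 and not not not p4
    = p1 and not p4   — double negation
These differ: at p0=1, p1=0, p4=1, E1 = 1 but E2 = 0.

No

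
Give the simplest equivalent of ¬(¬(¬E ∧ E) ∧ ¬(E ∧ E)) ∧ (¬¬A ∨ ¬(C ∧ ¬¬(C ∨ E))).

¬(¬(¬E ∧ E) ∧ ¬(E ∧ E)) ∧ (¬¬A ∨ ¬(C ∧ ¬¬(C ∨ E)))
= (¬E ∧ E ∨ E ∧ E) ∧ (¬¬A ∨ ¬(C ∧ ¬¬(C ∨ E)))   [De Morgan]
= E ∧ (¬¬A ∨ ¬(C ∧ ¬¬(C ∨ E)))   [distribution]
= E ∧ (¬¬A ∨ ¬(C ∧ (C ∨ E)))   [double negation]
= E ∧ (A ∨ ¬(C ∧ (C ∨ E)))   [double negation]
= E ∧ (A ∨ ¬C)   [absorption]

E ∧ (A ∨ ¬C)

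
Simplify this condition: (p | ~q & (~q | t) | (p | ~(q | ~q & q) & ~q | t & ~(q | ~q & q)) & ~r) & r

(p | ~q & (~q | t) | (p | ~(q | ~q & q) & ~q | t & ~(q | ~q & q)) & ~r) & r
= (p | ~q & (~q | t) | (p | ~(q | ~q & q) & (~q | t)) & ~r) & r
= (p | ~q & (~q | t) | (p | ~q & (~q | t)) & ~r) & r
= (p | ~q & (~q | t)) & r
= (p | ~q) & r

(p | ~q) & r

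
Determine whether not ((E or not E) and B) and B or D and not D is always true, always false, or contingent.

always false

not ((E or not E) and B) and B or D and not D
= not B and B or D and not D   (complement / identity)
= not B and B   (complement / identity)
= False   (complement)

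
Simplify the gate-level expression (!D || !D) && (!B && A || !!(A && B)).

(!D || !D) && (!B && A || !!(A && B))
= (!D || !D) && (!B && A || A && B)   (double negation)
= (!D || !D) && A   (distribution)
= !D && A   (idempotence)

!D && A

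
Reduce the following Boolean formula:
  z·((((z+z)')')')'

z·((((z+z)')')')'
= z·((z+z)')'   — double negation
= z·(z')'   — idempotence
= z·z   — double negation
= z   — idempotence

z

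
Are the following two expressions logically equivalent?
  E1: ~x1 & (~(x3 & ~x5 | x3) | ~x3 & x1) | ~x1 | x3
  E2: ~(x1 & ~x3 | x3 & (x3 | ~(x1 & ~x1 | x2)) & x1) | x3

E1: ~x1 & (~(x3 & ~x5 | x3) | ~x3 & x1) | ~x1 | x3
    = ~x1 & (~x3 | ~x3 & x1) | ~x1 | x3   (absorption)
    = ~x1 & ~x3 | ~x1 | x3   (absorption)
    = ~x1 | x3   (absorption)
E2: ~(x1 & ~x3 | x3 & (x3 | ~(x1 & ~x1 | x2)) & x1) | x3
    = ~(x1 & ~x3 | x3 & (x3 | ~x2) & x1) | x3   (complement / identity)
    = ~(x1 & ~x3 | x3 & x1) | x3   (absorption)
    = ~x1 | x3   (distribution)
Both reduce to ~x1 | x3, so they are equivalent.

Yes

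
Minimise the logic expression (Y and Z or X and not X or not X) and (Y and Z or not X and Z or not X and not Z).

(Y and Z or X and not X or not X) and (Y and Z or not X and Z or not X and not Z)
= (Y and Z or not X) and (Y and Z or not X and Z or not X and not Z)   — complement / identity
= (Y and Z or not X) and (Y and Z or not X)   — distribution
= Y and Z or not X   — idempotence

Y and Z or not X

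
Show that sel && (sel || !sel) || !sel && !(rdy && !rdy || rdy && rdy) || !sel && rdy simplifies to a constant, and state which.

sel && (sel || !sel) || !sel && !(rdy && !rdy || rdy && rdy) || !sel && rdy
= sel && (sel || !sel) || !sel && !rdy || !sel && rdy
= sel && (sel || !sel) || !sel
= sel || !sel
= true

true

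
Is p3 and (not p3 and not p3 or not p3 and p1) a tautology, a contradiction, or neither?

contradiction

p3 and (not p3 and not p3 or not p3 and p1)
= p3 and not p3 and (not p3 or p1)   — distribution
= p3 and not p3   — absorption
= False   — complement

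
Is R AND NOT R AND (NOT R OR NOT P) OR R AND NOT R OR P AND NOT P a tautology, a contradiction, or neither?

contradiction

R AND NOT R AND (NOT R OR NOT P) OR R AND NOT R OR P AND NOT P
= R AND NOT R OR R AND NOT R OR P AND NOT P   — absorption
= R AND NOT R OR P AND NOT P   — idempotence
= P AND NOT P   — complement / identity
= FALSE   — complement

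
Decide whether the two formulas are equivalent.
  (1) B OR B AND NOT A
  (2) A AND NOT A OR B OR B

Yes

E1: B OR B AND NOT A
    = B
E2: A AND NOT A OR B OR B
    = A AND NOT A OR B
    = B
Both reduce to B, so they are equivalent.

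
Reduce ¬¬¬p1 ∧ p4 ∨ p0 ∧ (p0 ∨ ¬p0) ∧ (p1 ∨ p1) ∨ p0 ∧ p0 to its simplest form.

¬p1 ∧ p4 ∨ p0

¬¬¬p1 ∧ p4 ∨ p0 ∧ (p0 ∨ ¬p0) ∧ (p1 ∨ p1) ∨ p0 ∧ p0
= ¬¬¬p1 ∧ p4 ∨ p0 ∧ (p0 ∨ ¬p0) ∧ (p1 ∨ p1) ∨ p0   (idempotence)
= ¬¬¬p1 ∧ p4 ∨ p0 ∧ (p1 ∨ p1) ∨ p0   (complement / identity)
= ¬¬¬p1 ∧ p4 ∨ p0 ∧ p1 ∨ p0   (idempotence)
= ¬¬¬p1 ∧ p4 ∨ p0   (absorption)
= ¬p1 ∧ p4 ∨ p0   (double negation)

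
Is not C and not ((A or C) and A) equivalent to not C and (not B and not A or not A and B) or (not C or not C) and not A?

E1: not C and not ((A or C) and A)
    = not C and not A
E2: not C and (not B and not A or not A and B) or (not C or not C) and not A
    = not C and (not B and not A or not A and B) or not C and not A
    = not C and not A or not C and not A
    = not C and not A
Both reduce to not C and not A, so they are equivalent.

Yes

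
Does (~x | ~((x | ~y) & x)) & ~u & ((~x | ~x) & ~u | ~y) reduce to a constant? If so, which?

no

(~x | ~((x | ~y) & x)) & ~u & ((~x | ~x) & ~u | ~y)
= (~x | ~x) & ~u & ((~x | ~x) & ~u | ~y)
= (~x | ~x) & ~u
= ~x & ~u
This depends on u, x, so it is not a constant.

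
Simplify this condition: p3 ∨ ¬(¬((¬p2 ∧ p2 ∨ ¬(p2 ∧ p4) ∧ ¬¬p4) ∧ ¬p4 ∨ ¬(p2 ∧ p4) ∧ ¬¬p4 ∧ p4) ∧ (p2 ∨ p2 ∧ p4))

p3 ∨ ¬(¬((¬p2 ∧ p2 ∨ ¬(p2 ∧ p4) ∧ ¬¬p4) ∧ ¬p4 ∨ ¬(p2 ∧ p4) ∧ ¬¬p4 ∧ p4) ∧ (p2 ∨ p2 ∧ p4))
= p3 ∨ ¬(¬(¬(p2 ∧ p4) ∧ ¬¬p4 ∧ ¬p4 ∨ ¬(p2 ∧ p4) ∧ ¬¬p4 ∧ p4) ∧ (p2 ∨ p2 ∧ p4))   — complement / identity
= p3 ∨ ¬(¬(¬(p2 ∧ p4) ∧ ¬¬p4) ∧ (p2 ∨ p2 ∧ p4))   — distribution
= p3 ∨ ¬((p2 ∧ p4 ∨ ¬p4) ∧ (p2 ∨ p2 ∧ p4))   — De Morgan
= p3 ∨ ¬(¬p4 ∧ p2 ∨ p2 ∧ p4)   — distribution
= p3 ∨ ¬p2   — distribution

p3 ∨ ¬p2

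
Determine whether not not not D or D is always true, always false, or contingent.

always true

not not not D or D
= not D or D   (double negation)
= True   (complement)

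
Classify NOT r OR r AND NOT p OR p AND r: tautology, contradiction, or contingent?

tautology

NOT r OR r AND NOT p OR p AND r
= NOT r OR r   (distribution)
= TRUE   (complement)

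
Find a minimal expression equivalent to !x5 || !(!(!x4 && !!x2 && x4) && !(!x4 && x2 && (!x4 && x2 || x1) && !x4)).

!x5 || !x4 && x2

!x5 || !(!(!x4 && !!x2 && x4) && !(!x4 && x2 && (!x4 && x2 || x1) && !x4))
= !x5 || !(!(!x4 && !!x2 && x4) && !(!x4 && x2 && !x4))
= !x5 || !x4 && !!x2 && x4 || !x4 && x2 && !x4
= !x5 || !x4 && x2 && x4 || !x4 && x2 && !x4
= !x5 || !x4 && x2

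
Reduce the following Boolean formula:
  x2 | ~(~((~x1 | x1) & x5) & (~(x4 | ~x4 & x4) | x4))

x2 | ~(~((~x1 | x1) & x5) & (~(x4 | ~x4 & x4) | x4))
= x2 | ~(~((~x1 | x1) & x5) & (~x4 | x4))   (complement / identity)
= x2 | ~~((~x1 | x1) & x5)   (complement / identity)
= x2 | (~x1 | x1) & x5   (double negation)
= x2 | x5   (complement / identity)

x2 | x5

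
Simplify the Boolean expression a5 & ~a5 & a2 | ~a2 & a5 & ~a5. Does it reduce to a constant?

0

a5 & ~a5 & a2 | ~a2 & a5 & ~a5
= a5 & ~a5   (distribution)
= 0   (complement)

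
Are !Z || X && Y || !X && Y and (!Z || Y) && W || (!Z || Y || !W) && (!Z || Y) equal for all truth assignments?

Yes

E1: !Z || X && Y || !X && Y
    = !Z || Y   [distribution]
E2: (!Z || Y) && W || (!Z || Y || !W) && (!Z || Y)
    = (!Z || Y) && W || !Z || Y   [absorption]
    = !Z || Y   [absorption]
Both reduce to !Z || Y, so they are equivalent.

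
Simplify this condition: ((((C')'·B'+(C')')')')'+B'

C'+B'

((((C')'·B'+(C')')')')'+B'
= ((((C')')')')'+B'   (absorption)
= ((C')')'+B'   (double negation)
= C'+B'   (double negation)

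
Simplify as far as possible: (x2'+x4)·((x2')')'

x2'

(x2'+x4)·((x2')')'
= (x2'+x4)·x2'   (double negation)
= x2'   (absorption)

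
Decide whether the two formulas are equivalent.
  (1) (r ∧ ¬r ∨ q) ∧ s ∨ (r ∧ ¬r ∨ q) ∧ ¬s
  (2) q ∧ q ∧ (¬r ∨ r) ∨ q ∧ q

Yes

E1: (r ∧ ¬r ∨ q) ∧ s ∨ (r ∧ ¬r ∨ q) ∧ ¬s
    = r ∧ ¬r ∨ q   (distribution)
    = q   (complement / identity)
E2: q ∧ q ∧ (¬r ∨ r) ∨ q ∧ q
    = q ∧ q ∨ q ∧ q   (complement / identity)
    = q ∧ q   (idempotence)
    = q   (idempotence)
Both reduce to q, so they are equivalent.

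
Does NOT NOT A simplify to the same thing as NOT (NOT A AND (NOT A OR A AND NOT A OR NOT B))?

E1: NOT NOT A
    = A   (double negation)
E2: NOT (NOT A AND (NOT A OR A AND NOT A OR NOT B))
    = NOT (NOT A AND (NOT A OR NOT B))   (complement / identity)
    = NOT NOT A   (absorption)
    = A   (double negation)
Both reduce to A, so they are equivalent.

Yes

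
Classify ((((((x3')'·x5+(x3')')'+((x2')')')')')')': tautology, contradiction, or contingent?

((((((x3')'·x5+(x3')')'+((x2')')')')')')'
= ((((x3')'·x5+(x3')')'+((x2')')')')'   — double negation
= ((((x3')')'+((x2')')')')'   — absorption
= ((x3')'·(x2')')'   — De Morgan
= x3'+x2'   — De Morgan
This depends on x2, x3, so it is not a constant.

contingent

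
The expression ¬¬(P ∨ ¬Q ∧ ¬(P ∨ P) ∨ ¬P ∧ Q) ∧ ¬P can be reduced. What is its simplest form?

¬¬(P ∨ ¬Q ∧ ¬(P ∨ P) ∨ ¬P ∧ Q) ∧ ¬P
= ¬¬(P ∨ ¬Q ∧ ¬P ∨ ¬P ∧ Q) ∧ ¬P   (idempotence)
= ¬¬(P ∨ ¬P) ∧ ¬P   (distribution)
= (P ∨ ¬P) ∧ ¬P   (double negation)
= ¬P   (complement / identity)

¬P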